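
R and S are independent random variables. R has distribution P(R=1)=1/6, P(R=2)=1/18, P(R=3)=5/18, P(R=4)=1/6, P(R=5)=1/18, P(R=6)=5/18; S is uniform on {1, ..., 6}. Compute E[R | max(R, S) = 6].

217/43

P(max(R, S) = 6) = 43/108.
Summing R·P(x,y) over outcomes with max(R, S) = 6 gives 217/108.
E[R | max(R, S) = 6] = (217/108) / (43/108) = 217/43.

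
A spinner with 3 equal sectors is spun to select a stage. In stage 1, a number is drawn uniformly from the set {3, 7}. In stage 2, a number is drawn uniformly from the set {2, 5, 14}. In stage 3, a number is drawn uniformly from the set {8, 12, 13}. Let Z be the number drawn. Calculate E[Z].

E[Z | stage 1] = (3+7)/2 = 5.
E[Z | stage 2] = (2+5+14)/3 = 7.
E[Z | stage 3] = (8+12+13)/3 = 11.
E[Z] = (1/3)·(5) + (1/3)·(7) + (1/3)·(11) = 23/3.

23/3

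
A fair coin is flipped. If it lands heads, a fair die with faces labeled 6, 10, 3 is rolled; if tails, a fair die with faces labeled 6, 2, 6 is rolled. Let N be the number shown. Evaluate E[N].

11/2

E[N | heads] = (6+10+3)/3 = 19/3.
E[N | tails] = (6+2+6)/3 = 14/3.
E[N] = (1/2)·(19/3) + (1/2)·(14/3) = 11/2.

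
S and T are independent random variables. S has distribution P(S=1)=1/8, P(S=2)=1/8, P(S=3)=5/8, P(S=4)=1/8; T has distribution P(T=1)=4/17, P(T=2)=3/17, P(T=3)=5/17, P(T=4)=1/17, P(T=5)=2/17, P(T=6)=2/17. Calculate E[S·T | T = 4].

P(T = 4) = 1/17.
Summing ST·P(x,y) over outcomes with T = 4 gives 11/17.
E[S·T | T = 4] = (11/17) / (1/17) = 11.

11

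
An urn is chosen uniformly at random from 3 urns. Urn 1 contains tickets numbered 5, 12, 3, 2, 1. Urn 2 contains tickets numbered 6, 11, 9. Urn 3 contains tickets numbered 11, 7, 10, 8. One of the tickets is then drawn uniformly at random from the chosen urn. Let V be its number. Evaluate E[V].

E[V | urn 1] = (5+12+3+2+1)/5 = 23/5.
E[V | urn 2] = (6+11+9)/3 = 26/3.
E[V | urn 3] = (11+7+10+8)/4 = 9.
By the law of total expectation,
E[V] = (1/3)·(23/5) + (1/3)·(26/3) + (1/3)·(9) = 334/45.

334/45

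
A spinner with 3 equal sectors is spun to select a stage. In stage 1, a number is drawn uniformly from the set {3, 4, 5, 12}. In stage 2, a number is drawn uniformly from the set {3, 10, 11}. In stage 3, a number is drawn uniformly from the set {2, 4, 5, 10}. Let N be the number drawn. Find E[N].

E[N | stage 1] = (3+4+5+12)/4 = 6.
E[N | stage 2] = (3+10+11)/3 = 8.
E[N | stage 3] = (2+4+5+10)/4 = 21/4.
E[N] = (1/3)·(6) + (1/3)·(8) + (1/3)·(21/4) = 77/12.

77/12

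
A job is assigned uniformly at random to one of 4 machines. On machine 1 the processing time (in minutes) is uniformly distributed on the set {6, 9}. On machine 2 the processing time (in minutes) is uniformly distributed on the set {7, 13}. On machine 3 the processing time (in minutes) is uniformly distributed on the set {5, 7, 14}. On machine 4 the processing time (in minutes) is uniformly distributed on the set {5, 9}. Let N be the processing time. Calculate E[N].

199/24

E[N | machine 1] = (6+9)/2 = 15/2.
E[N | machine 2] = (7+13)/2 = 10.
E[N | machine 3] = (5+7+14)/3 = 26/3.
E[N | machine 4] = (5+9)/2 = 7.
By the law of total expectation,
E[N] = (1/4)·(15/2) + (1/4)·(10) + (1/4)·(26/3) + (1/4)·(7) = 199/24.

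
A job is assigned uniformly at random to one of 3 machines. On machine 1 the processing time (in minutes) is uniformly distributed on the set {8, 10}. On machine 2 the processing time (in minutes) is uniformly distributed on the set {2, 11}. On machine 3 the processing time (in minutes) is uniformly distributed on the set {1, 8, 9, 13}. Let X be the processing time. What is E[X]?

E[X | machine 1] = (8+10)/2 = 9.
E[X | machine 2] = (2+11)/2 = 13/2.
E[X | machine 3] = (1+8+9+13)/4 = 31/4.
By the law of total expectation,
E[X] = (1/3)·(9) + (1/3)·(13/2) + (1/3)·(31/4) = 31/4.

31/4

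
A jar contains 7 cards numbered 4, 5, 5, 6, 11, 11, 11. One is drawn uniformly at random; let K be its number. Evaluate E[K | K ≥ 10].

11

P(K ≥ 10) = 3/7.
Σ over the event: 11·3/7 = 33/7.
E[K | K ≥ 10] = (33/7) / (3/7) = 11.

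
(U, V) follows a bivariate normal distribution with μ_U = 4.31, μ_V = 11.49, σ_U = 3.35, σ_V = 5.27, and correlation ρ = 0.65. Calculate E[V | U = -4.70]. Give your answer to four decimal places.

For a bivariate normal, E[V | U=x] = μ_V + ρ·(σ_V/σ_U)·(x − μ_U).
E[V | U=-4.70] = 11.49 + (0.65)·(5.27/3.35)·(-4.70 − (4.31)) = 11.49 + (1.02254)·(-9.01) = 2.2769.

2.2769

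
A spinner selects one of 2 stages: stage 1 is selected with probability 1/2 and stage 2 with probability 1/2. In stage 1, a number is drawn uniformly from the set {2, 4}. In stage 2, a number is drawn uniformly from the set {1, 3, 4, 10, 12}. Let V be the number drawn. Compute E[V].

9/2

E[V | stage 1] = (2+4)/2 = 3.
E[V | stage 2] = (1+3+4+10+12)/5 = 6.
E[V] = (1/2)·(3) + (1/2)·(6) = 9/2.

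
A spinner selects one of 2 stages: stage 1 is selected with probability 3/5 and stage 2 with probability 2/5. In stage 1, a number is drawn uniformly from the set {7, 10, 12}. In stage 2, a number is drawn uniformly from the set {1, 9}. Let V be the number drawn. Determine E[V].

39/5

E[V | stage 1] = (7+10+12)/3 = 29/3.
E[V | stage 2] = (1+9)/2 = 5.
By the law of total expectation,
E[V] = (3/5)·(29/3) + (2/5)·(5) = 39/5.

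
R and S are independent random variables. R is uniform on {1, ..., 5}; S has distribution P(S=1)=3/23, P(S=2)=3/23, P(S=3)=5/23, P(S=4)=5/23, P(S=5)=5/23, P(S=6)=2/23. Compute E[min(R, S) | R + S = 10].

P(R + S = 10) = 7/115.
Summing min(R,S)·P(x,y) over outcomes with R + S = 10 gives 33/115.
E[min(R, S) | R + S = 10] = (33/115) / (7/115) = 33/7.

33/7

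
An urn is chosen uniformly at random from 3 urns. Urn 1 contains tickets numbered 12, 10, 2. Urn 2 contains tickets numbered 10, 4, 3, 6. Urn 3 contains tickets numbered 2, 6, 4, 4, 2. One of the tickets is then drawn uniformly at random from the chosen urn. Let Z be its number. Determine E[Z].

E[Z | urn 1] = (12+10+2)/3 = 8.
E[Z | urn 2] = (10+4+3+6)/4 = 23/4.
E[Z | urn 3] = (2+6+4+4+2)/5 = 18/5.
By the law of total expectation,
E[Z] = (1/3)·(8) + (1/3)·(23/4) + (1/3)·(18/5) = 347/60.

347/60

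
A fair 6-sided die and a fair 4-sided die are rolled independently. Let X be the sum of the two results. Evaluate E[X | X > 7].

P(X > 7) = 1/4.
Σ over the event: 8·1/8 + 9·1/12 + 10·1/24 = 13/6.
E[X | X > 7] = (13/6) / (1/4) = 26/3.

26/3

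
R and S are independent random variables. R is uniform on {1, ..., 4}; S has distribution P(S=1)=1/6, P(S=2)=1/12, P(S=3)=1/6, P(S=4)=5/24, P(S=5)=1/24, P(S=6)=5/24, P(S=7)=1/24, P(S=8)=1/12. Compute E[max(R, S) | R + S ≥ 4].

205/43

P(R + S ≥ 4) = 43/48.
Summing max(R,S)·P(x,y) over outcomes with R + S ≥ 4 gives 205/48.
E[max(R, S) | R + S ≥ 4] = (205/48) / (43/48) = 205/43.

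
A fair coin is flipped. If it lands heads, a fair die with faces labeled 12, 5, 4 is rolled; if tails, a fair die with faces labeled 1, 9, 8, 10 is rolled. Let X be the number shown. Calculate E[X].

E[X | heads] = (12+5+4)/3 = 7.
E[X | tails] = (1+9+8+10)/4 = 7.
By the law of total expectation,
E[X] = (1/2)·(7) + (1/2)·(7) = 7.

7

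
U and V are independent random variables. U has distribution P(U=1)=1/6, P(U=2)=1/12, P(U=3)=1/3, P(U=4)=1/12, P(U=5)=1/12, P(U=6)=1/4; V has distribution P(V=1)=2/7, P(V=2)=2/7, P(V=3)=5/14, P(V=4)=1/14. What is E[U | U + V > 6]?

169/31

P(U + V > 6) = 31/84.
Summing U·P(x,y) over outcomes with U + V > 6 gives 169/84.
E[U | U + V > 6] = (169/84) / (31/84) = 169/31.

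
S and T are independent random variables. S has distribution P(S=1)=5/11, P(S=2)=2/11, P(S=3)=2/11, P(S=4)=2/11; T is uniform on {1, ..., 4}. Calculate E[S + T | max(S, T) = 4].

103/17

P(max(S, T) = 4) = 17/44.
Summing (S+T)·P(x,y) over outcomes with max(S, T) = 4 gives 103/44.
E[S + T | max(S, T) = 4] = (103/44) / (17/44) = 103/17.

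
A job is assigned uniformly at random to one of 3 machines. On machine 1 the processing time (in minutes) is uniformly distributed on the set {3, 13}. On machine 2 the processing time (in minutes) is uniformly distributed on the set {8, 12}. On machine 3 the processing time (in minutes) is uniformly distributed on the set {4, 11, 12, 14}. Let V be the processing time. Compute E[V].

113/12

E[V | machine 1] = (3+13)/2 = 8.
E[V | machine 2] = (8+12)/2 = 10.
E[V | machine 3] = (4+11+12+14)/4 = 41/4.
E[V] = (1/3)·(8) + (1/3)·(10) + (1/3)·(41/4) = 113/12.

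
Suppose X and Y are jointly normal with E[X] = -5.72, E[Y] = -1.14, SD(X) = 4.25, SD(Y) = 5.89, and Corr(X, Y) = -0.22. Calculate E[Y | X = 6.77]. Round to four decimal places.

-4.9481

The regression of Y on X has slope ρ·σ_Y/σ_X and passes through (μ_X, μ_Y).
E[Y | X=6.77] = -1.14 + (-0.22)·(5.89/4.25)·(6.77 − (-5.72)) = -1.14 + (-0.30489)·(12.49) = -4.9481.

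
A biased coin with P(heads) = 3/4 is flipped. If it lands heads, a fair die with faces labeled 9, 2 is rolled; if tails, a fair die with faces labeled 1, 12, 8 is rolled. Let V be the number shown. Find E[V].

E[V | heads] = (9+2)/2 = 11/2.
E[V | tails] = (1+12+8)/3 = 7.
By the law of total expectation,
E[V] = (3/4)·(11/2) + (1/4)·(7) = 47/8.

47/8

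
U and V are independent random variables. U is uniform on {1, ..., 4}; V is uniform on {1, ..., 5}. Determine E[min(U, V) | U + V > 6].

19/6

Outcomes with U + V > 6: (2,5), (3,4), (3,5), (4,3), (4,4), (4,5), each with probability 1/20.
E[min(U, V) | U + V > 6] = (2 + 3 + 3 + 3 + 4 + 4) / 6 = 19/6.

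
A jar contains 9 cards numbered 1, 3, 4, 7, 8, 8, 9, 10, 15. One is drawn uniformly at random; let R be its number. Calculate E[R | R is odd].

P(R is odd) = 5/9.
Σ over the event: 1·1/9 + 3·1/9 + 7·1/9 + 9·1/9 + 15·1/9 = 35/9.
E[R | R is odd] = (35/9) / (5/9) = 7.

7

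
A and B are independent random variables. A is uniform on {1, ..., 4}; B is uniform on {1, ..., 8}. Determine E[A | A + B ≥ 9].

P(A + B ≥ 9) = 5/16.
Summing A·P(x,y) over outcomes with A + B ≥ 9 gives 15/16.
E[A | A + B ≥ 9] = (15/16) / (5/16) = 3.

3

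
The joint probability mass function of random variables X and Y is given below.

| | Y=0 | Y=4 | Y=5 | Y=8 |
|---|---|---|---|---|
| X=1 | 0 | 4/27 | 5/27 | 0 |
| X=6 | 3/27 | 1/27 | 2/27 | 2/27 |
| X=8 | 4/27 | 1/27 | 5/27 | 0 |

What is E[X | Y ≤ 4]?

68/13

P(Y ≤ 4) = 13/27.
Σ X·P over the event = 1·(4/27) + 6·(3/27) + 6·(1/27) + 8·(4/27) + 8·(1/27) = 68/27.
E[X | Y ≤ 4] = (68/27) / (13/27) = 68/13.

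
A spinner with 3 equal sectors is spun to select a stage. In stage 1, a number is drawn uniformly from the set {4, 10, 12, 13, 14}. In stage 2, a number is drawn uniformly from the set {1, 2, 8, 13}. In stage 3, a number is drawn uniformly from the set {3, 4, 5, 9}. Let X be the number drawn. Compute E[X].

E[X | stage 1] = (4+10+12+13+14)/5 = 53/5.
E[X | stage 2] = (1+2+8+13)/4 = 6.
E[X | stage 3] = (3+4+5+9)/4 = 21/4.
E[X] = (1/3)·(53/5) + (1/3)·(6) + (1/3)·(21/4) = 437/60.

437/60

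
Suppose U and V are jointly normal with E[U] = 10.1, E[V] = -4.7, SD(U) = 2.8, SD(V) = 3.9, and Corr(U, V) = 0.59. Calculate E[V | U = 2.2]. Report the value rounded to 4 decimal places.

For a bivariate normal, E[V | U=x] = μ_V + ρ·(σ_V/σ_U)·(x − μ_U).
E[V | U=2.2] = -4.7 + (0.59)·(3.9/2.8)·(2.2 − (10.1)) = -4.7 + (0.82179)·(-7.9) = -11.1921.

-11.1921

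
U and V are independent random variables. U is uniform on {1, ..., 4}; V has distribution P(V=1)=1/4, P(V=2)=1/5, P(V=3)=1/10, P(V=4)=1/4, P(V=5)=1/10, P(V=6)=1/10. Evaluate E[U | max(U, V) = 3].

P(max(U, V) = 3) = 3/16.
Summing U·P(x,y) over outcomes with max(U, V) = 3 gives 39/80.
E[U | max(U, V) = 3] = (39/80) / (3/16) = 13/5.

13/5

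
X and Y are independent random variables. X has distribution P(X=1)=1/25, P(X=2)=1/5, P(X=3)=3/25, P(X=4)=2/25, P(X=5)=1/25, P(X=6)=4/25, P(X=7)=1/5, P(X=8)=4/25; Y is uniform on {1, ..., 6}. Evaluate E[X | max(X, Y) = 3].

38/15

P(max(X, Y) = 3) = 1/10.
Summing X·P(x,y) over outcomes with max(X, Y) = 3 gives 19/75.
E[X | max(X, Y) = 3] = (19/75) / (1/10) = 38/15.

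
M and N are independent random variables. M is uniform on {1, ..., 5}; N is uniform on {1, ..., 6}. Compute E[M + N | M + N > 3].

P(M + N > 3) = 9/10.
Summing (M+N)·P(x,y) over outcomes with M + N > 3 gives 187/30.
E[M + N | M + N > 3] = (187/30) / (9/10) = 187/27.

187/27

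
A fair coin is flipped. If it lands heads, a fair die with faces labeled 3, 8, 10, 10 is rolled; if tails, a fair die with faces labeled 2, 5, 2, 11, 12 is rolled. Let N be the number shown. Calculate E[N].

283/40

E[N | heads] = (3+8+10+10)/4 = 31/4.
E[N | tails] = (2+5+2+11+12)/5 = 32/5.
E[N] = (1/2)·(31/4) + (1/2)·(32/5) = 283/40.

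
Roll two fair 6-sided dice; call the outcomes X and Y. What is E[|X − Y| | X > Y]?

7/3

P(X > Y) = 5/12.
Summing |X−Y|·P(x,y) over outcomes with X > Y gives 35/36.
E[|X − Y| | X > Y] = (35/36) / (5/12) = 7/3.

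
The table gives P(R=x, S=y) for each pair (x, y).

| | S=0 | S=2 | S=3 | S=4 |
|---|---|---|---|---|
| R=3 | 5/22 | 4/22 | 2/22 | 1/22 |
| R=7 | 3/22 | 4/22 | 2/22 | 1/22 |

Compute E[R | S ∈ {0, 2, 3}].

24/5

P(S ∈ {0, 2, 3}) = 10/11.
Σ R·P over the event = 3·(5/22) + 3·(4/22) + 3·(2/22) + 7·(3/22) + 7·(4/22) + 7·(2/22) = 48/11.
E[R | S ∈ {0, 2, 3}] = (48/11) / (10/11) = 24/5.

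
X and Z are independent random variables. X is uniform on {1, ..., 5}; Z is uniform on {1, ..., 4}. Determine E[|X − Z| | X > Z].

2

Outcomes with X > Z: (2,1), (3,1), (3,2), (4,1), (4,2), (4,3), (5,1), (5,2), (5,3), (5,4), each with probability 1/20.
E[|X − Z| | X > Z] = (1 + 2 + 1 + 3 + 2 + 1 + 4 + 3 + 2 + 1) / 10 = 2.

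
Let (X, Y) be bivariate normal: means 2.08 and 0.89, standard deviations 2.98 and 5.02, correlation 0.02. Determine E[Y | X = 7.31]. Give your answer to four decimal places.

1.0662

E[Y | X=x] = μ_Y + ρ(σ_Y/σ_X)(x − μ_X) for jointly normal variables.
E[Y | X=7.31] = 0.89 + (0.02)·(5.02/2.98)·(7.31 − (2.08)) = 0.89 + (0.033691)·(5.23) = 1.0662.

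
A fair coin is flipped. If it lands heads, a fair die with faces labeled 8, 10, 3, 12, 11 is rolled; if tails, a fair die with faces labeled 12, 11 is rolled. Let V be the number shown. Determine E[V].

203/20

E[V | heads] = (8+10+3+12+11)/5 = 44/5.
E[V | tails] = (12+11)/2 = 23/2.
By the law of total expectation,
E[V] = (1/2)·(44/5) + (1/2)·(23/2) = 203/20.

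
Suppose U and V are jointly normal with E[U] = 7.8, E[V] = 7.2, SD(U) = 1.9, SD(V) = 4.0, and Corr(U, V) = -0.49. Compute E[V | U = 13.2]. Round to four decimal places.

1.6295

E[V | U=x] = μ_V + ρ(σ_V/σ_U)(x − μ_U) for jointly normal variables.
E[V | U=13.2] = 7.2 + (-0.49)·(4.0/1.9)·(13.2 − (7.8)) = 7.2 + (-1.03158)·(5.4) = 1.6295.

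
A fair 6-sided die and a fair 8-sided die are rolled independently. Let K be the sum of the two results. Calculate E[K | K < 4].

P(K < 4) = 1/16.
Σ over the event: 2·1/48 + 3·1/24 = 1/6.
E[K | K < 4] = (1/6) / (1/16) = 8/3.

8/3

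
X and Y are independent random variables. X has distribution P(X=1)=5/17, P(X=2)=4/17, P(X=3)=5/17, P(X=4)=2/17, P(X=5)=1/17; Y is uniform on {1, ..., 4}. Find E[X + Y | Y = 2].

75/17

P(Y = 2) = 1/4.
Summing (X+Y)·P(x,y) over outcomes with Y = 2 gives 75/68.
E[X + Y | Y = 2] = (75/68) / (1/4) = 75/17.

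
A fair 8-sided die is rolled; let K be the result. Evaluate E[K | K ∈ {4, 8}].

6

P(K ∈ {4, 8}) = 1/4.
Σ over the event: 4·1/8 + 8·1/8 = 3/2.
E[K | K ∈ {4, 8}] = (3/2) / (1/4) = 6.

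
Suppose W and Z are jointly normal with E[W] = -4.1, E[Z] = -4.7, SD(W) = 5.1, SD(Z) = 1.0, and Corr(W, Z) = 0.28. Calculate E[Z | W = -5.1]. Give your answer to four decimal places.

-4.7549

The regression of Z on W has slope ρ·σ_Z/σ_W and passes through (μ_W, μ_Z).
E[Z | W=-5.1] = -4.7 + (0.28)·(1.0/5.1)·(-5.1 − (-4.1)) = -4.7 + (0.054902)·(-1) = -4.7549.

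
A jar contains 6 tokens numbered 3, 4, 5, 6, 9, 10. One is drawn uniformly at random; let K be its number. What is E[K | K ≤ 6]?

P(K ≤ 6) = 2/3.
Σ over the event: 3·1/6 + 4·1/6 + 5·1/6 + 6·1/6 = 3.
E[K | K ≤ 6] = (3) / (2/3) = 9/2.

9/2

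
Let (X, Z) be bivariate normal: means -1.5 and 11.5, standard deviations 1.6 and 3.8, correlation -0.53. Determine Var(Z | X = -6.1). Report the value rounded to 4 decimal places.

10.3838

Var(Z | X=x) = (1 − ρ²)·σ_Z².
Var(Z | X=-6.1) = (3.8)²·(1 − (-0.53)²) = 14.44·0.7191 = 10.3838.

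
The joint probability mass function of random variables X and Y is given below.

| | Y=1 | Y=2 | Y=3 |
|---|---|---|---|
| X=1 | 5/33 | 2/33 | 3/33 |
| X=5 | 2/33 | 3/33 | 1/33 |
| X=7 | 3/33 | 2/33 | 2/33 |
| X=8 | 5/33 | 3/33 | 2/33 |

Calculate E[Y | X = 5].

P(X = 5) = 2/11.
Σ Y·P over the event = 1·(2/33) + 2·(3/33) + 3·(1/33) = 1/3.
E[Y | X = 5] = (1/3) / (2/11) = 11/6.

11/6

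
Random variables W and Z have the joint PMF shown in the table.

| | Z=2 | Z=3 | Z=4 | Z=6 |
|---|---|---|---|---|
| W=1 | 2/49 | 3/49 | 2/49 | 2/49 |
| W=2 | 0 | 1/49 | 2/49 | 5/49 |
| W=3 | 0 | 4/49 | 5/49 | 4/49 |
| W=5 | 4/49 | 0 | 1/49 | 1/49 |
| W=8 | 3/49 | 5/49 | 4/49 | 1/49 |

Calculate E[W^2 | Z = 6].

P(Z = 6) = 13/49.
Σ W^2·P over the event = 1·(2/49) + 4·(5/49) + 9·(4/49) + 25·(1/49) + 64·(1/49) = 3.
E[W^2 | Z = 6] = (3) / (13/49) = 147/13.

147/13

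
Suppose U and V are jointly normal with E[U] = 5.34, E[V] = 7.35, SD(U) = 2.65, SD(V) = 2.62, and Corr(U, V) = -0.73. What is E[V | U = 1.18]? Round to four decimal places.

10.3524

The regression of V on U has slope ρ·σ_V/σ_U and passes through (μ_U, μ_V).
E[V | U=1.18] = 7.35 + (-0.73)·(2.62/2.65)·(1.18 − (5.34)) = 7.35 + (-0.72174)·(-4.16) = 10.3524.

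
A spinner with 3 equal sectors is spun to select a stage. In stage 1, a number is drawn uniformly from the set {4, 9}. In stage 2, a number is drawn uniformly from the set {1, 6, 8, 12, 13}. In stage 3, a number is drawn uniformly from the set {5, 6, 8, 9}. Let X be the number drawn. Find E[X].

E[X | stage 1] = (4+9)/2 = 13/2.
E[X | stage 2] = (1+6+8+12+13)/5 = 8.
E[X | stage 3] = (5+6+8+9)/4 = 7.
By the law of total expectation,
E[X] = (1/3)·(13/2) + (1/3)·(8) + (1/3)·(7) = 43/6.

43/6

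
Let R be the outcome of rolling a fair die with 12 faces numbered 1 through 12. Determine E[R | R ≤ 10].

11/2

Given R ≤ 10, R is equally likely to be any of {1, 2, 3, 4, 5, 6, 7, 8, 9, 10}.
E[R | R ≤ 10] = (1 + 2 + 3 + 4 + 5 + 6 + 7 + 8 + 9 + 10) / 10 = 11/2.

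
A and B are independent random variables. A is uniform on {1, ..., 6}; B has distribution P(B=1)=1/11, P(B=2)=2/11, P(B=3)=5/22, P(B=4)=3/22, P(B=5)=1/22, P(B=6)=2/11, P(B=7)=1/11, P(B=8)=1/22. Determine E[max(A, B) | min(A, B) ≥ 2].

51/10

P(min(A, B) ≥ 2) = 25/33.
Summing max(A,B)·P(x,y) over outcomes with min(A, B) ≥ 2 gives 85/22.
E[max(A, B) | min(A, B) ≥ 2] = (85/22) / (25/33) = 51/10.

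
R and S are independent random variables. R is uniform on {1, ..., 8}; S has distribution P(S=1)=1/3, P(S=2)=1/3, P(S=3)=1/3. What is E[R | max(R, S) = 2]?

P(max(R, S) = 2) = 1/8.
Summing R·P(x,y) over outcomes with max(R, S) = 2 gives 5/24.
E[R | max(R, S) = 2] = (5/24) / (1/8) = 5/3.

5/3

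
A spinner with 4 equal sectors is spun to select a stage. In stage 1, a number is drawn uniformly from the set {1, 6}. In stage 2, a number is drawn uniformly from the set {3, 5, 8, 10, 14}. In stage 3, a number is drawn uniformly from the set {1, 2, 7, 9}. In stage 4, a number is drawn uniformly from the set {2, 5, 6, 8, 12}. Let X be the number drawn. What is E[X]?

E[X | stage 1] = (1+6)/2 = 7/2.
E[X | stage 2] = (3+5+8+10+14)/5 = 8.
E[X | stage 3] = (1+2+7+9)/4 = 19/4.
E[X | stage 4] = (2+5+6+8+12)/5 = 33/5.
By the law of total expectation,
E[X] = (1/4)·(7/2) + (1/4)·(8) + (1/4)·(19/4) + (1/4)·(33/5) = 457/80.

457/80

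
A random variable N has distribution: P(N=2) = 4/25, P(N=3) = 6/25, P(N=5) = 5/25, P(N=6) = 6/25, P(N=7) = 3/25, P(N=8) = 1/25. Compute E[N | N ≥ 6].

13/2

P(N ≥ 6) = 2/5.
Σ over the event: 6·6/25 + 7·3/25 + 8·1/25 = 13/5.
E[N | N ≥ 6] = (13/5) / (2/5) = 13/2.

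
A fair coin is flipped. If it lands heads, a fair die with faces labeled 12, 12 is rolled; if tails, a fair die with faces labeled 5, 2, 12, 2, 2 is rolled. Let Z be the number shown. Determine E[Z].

E[Z | heads] = (12+12)/2 = 12.
E[Z | tails] = (5+2+12+2+2)/5 = 23/5.
By the law of total expectation,
E[Z] = (1/2)·(12) + (1/2)·(23/5) = 83/10.

83/10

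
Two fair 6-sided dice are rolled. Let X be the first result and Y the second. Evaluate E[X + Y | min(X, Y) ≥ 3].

P(min(X, Y) ≥ 3) = 4/9.
Summing (X+Y)·P(x,y) over outcomes with min(X, Y) ≥ 3 gives 4.
E[X + Y | min(X, Y) ≥ 3] = (4) / (4/9) = 9.

9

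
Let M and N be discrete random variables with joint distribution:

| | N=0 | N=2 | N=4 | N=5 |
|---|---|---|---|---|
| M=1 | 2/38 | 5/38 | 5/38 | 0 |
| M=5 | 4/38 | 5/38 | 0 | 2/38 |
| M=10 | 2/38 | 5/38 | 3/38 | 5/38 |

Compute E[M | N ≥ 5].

60/7

P(N ≥ 5) = 7/38.
Σ M·P over the event = 5·(2/38) + 10·(5/38) = 30/19.
E[M | N ≥ 5] = (30/19) / (7/38) = 60/7.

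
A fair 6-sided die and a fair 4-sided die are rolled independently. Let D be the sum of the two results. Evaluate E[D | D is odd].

P(D is odd) = 1/2.
Σ over the event: 3·1/12 + 5·1/6 + 7·1/6 + 9·1/12 = 3.
E[D | D is odd] = (3) / (1/2) = 6.

6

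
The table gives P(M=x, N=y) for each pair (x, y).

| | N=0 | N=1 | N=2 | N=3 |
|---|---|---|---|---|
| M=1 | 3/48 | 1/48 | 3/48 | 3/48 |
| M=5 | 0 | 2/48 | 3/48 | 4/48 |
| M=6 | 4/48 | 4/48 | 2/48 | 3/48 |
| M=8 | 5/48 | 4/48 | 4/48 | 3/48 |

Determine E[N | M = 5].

P(M = 5) = 3/16.
Σ N·P over the event = 1·(2/48) + 2·(3/48) + 3·(4/48) = 5/12.
E[N | M = 5] = (5/12) / (3/16) = 20/9.

20/9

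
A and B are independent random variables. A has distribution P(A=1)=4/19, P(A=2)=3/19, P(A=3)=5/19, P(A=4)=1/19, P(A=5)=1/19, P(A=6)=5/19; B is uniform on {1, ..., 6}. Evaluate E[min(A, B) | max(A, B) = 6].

P(max(A, B) = 6) = 22/57.
Summing min(A,B)·P(x,y) over outcomes with max(A, B) = 6 gives 139/114.
E[min(A, B) | max(A, B) = 6] = (139/114) / (22/57) = 139/44.

139/44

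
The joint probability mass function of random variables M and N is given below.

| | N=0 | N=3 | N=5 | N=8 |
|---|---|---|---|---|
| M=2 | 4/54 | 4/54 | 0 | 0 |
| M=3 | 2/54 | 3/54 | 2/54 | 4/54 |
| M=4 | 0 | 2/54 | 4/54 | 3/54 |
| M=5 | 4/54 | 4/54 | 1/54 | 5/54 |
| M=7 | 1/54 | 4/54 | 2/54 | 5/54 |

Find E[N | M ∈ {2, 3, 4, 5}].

P(M ∈ {2, 3, 4, 5}) = 7/9.
Summing N·P(M=x,N=y) over the conditioning event gives 85/27.
E[N | M ∈ {2, 3, 4, 5}] = (85/27) / (7/9) = 85/21.

85/21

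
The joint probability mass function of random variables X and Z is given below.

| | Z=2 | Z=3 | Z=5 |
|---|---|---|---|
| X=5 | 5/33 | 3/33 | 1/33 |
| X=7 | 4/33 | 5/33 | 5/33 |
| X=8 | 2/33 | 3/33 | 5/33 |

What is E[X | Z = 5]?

P(Z = 5) = 1/3.
Σ X·P over the event = 5·(1/33) + 7·(5/33) + 8·(5/33) = 80/33.
E[X | Z = 5] = (80/33) / (1/3) = 80/11.

80/11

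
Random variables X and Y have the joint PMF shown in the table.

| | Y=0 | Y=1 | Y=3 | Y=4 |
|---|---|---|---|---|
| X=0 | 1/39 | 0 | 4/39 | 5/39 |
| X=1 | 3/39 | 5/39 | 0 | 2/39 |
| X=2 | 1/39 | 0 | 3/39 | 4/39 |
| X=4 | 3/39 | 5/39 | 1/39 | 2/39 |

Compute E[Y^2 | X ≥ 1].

6

P(X ≥ 1) = 29/39.
Summing Y^2·P(X=x,Y=y) over the conditioning event gives 58/13.
E[Y^2 | X ≥ 1] = (58/13) / (29/39) = 6.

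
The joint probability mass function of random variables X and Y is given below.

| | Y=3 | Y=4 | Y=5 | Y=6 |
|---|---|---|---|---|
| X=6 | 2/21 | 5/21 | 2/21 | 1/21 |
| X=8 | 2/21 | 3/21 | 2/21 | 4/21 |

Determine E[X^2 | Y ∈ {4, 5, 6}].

P(Y ∈ {4, 5, 6}) = 17/21.
Σ X^2·P over the event = 36·(5/21) + 36·(2/21) + 36·(1/21) + 64·(3/21) + 64·(2/21) + 64·(4/21) = 288/7.
E[X^2 | Y ∈ {4, 5, 6}] = (288/7) / (17/21) = 864/17.

864/17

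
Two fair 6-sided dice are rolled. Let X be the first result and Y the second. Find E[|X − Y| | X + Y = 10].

4/3

Outcomes with X + Y = 10: (4,6), (5,5), (6,4), each with probability 1/36.
E[|X − Y| | X + Y = 10] = (2 + 0 + 2) / 3 = 4/3.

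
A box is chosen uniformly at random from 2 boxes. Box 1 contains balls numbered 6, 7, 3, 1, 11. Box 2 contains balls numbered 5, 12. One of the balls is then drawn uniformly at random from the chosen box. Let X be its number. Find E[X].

141/20

E[X | box 1] = (6+7+3+1+11)/5 = 28/5.
E[X | box 2] = (5+12)/2 = 17/2.
By the law of total expectation,
E[X] = (1/2)·(28/5) + (1/2)·(17/2) = 141/20.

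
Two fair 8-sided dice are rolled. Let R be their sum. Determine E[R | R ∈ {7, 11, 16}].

124/13

P(R ∈ {7, 11, 16}) = 13/64.
Σ over the event: 7·3/32 + 11·3/32 + 16·1/64 = 31/16.
E[R | R ∈ {7, 11, 16}] = (31/16) / (13/64) = 124/13.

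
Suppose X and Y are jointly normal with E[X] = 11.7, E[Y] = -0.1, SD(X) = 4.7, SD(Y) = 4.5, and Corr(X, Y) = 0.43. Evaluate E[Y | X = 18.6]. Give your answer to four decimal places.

2.7407

For a bivariate normal, E[Y | X=x] = μ_Y + ρ·(σ_Y/σ_X)·(x − μ_X).
E[Y | X=18.6] = -0.1 + (0.43)·(4.5/4.7)·(18.6 − (11.7)) = -0.1 + (0.4117)·(6.9) = 2.7407.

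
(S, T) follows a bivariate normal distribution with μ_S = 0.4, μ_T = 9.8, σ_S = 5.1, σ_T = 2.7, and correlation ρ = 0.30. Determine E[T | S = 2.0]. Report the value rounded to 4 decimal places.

The regression of T on S has slope ρ·σ_T/σ_S and passes through (μ_S, μ_T).
E[T | S=2.0] = 9.8 + (0.30)·(2.7/5.1)·(2.0 − (0.4)) = 9.8 + (0.15882)·(1.6) = 10.0541.

10.0541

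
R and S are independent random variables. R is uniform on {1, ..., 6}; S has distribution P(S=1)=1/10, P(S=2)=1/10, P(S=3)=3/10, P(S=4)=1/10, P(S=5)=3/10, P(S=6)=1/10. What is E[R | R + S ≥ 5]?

P(R + S ≥ 5) = 13/15.
Summing R·P(x,y) over outcomes with R + S ≥ 5 gives 33/10.
E[R | R + S ≥ 5] = (33/10) / (13/15) = 99/26.

99/26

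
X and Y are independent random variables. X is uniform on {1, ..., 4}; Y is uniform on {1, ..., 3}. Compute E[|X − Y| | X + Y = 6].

Outcomes with X + Y = 6: (3,3), (4,2), each with probability 1/12.
E[|X − Y| | X + Y = 6] = (0 + 2) / 2 = 1.

1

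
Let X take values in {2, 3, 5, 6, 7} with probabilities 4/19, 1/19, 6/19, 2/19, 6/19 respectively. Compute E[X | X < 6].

P(X < 6) = 11/19.
Σ over the event: 2·4/19 + 3·1/19 + 5·6/19 = 41/19.
E[X | X < 6] = (41/19) / (11/19) = 41/11.

41/11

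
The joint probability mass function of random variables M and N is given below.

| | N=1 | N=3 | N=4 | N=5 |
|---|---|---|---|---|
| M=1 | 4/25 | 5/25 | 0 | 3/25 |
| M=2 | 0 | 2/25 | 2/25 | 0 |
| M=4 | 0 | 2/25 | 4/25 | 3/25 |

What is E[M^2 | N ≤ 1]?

1

P(N ≤ 1) = 4/25.
Σ M^2·P over the event = 1·(4/25) = 4/25.
E[M^2 | N ≤ 1] = (4/25) / (4/25) = 1.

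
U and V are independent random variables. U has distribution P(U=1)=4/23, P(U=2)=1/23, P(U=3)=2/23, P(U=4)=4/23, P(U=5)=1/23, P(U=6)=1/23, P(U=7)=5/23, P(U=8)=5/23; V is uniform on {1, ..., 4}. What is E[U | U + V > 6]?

P(U + V > 6) = 57/92.
Summing U·P(x,y) over outcomes with U + V > 6 gives 377/92.
E[U | U + V > 6] = (377/92) / (57/92) = 377/57.

377/57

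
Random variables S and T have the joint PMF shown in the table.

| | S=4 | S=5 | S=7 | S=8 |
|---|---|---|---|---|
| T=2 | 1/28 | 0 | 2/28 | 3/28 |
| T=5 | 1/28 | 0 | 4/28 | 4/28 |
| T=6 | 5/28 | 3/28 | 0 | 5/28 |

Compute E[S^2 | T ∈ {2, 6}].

P(T ∈ {2, 6}) = 19/28.
Σ S^2·P over the event = 16·(1/28) + 16·(5/28) + 25·(3/28) + 49·(2/28) + 64·(3/28) + 64·(5/28) = 781/28.
E[S^2 | T ∈ {2, 6}] = (781/28) / (19/28) = 781/19.

781/19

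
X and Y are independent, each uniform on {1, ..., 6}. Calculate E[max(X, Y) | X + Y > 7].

P(X + Y > 7) = 5/12.
Summing max(X,Y)·P(x,y) over outcomes with X + Y > 7 gives 83/36.
E[max(X, Y) | X + Y > 7] = (83/36) / (5/12) = 83/15.

83/15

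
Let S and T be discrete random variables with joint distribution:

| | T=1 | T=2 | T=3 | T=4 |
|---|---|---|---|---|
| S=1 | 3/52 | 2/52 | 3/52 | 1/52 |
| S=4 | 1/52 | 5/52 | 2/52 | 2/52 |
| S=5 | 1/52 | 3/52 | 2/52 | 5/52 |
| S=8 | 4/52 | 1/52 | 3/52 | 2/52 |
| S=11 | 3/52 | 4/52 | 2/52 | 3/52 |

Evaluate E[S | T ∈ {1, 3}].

6

P(T ∈ {1, 3}) = 6/13.
Summing S·P(S=x,T=y) over the conditioning event gives 36/13.
E[S | T ∈ {1, 3}] = (36/13) / (6/13) = 6.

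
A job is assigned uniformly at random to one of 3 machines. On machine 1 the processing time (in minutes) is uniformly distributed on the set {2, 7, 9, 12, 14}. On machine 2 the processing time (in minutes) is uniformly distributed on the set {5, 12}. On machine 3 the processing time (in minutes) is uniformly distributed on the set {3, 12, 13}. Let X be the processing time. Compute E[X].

E[X | machine 1] = (2+7+9+12+14)/5 = 44/5.
E[X | machine 2] = (5+12)/2 = 17/2.
E[X | machine 3] = (3+12+13)/3 = 28/3.
E[X] = (1/3)·(44/5) + (1/3)·(17/2) + (1/3)·(28/3) = 799/90.

799/90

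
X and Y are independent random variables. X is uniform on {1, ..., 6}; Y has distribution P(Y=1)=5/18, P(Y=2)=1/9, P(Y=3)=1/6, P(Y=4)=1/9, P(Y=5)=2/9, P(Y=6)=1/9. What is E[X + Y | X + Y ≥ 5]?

P(X + Y ≥ 5) = 43/54.
Summing (X+Y)·P(x,y) over outcomes with X + Y ≥ 5 gives 655/108.
E[X + Y | X + Y ≥ 5] = (655/108) / (43/54) = 655/86.

655/86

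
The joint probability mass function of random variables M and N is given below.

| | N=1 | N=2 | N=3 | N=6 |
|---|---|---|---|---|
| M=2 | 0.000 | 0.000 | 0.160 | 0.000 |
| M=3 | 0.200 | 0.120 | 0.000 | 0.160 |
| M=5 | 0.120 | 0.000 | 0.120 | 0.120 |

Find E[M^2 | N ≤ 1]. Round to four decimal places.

15.0000

P(N ≤ 1) = 0.320.
Σ M^2·P over the event = 9·(0.200) + 25·(0.120) = 4.800.
E[M^2 | N ≤ 1] = (4.800) / (0.320) = 15.0000.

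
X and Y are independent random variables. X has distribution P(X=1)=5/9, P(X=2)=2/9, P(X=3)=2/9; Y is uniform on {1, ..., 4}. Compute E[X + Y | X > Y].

4

P(X > Y) = 1/6.
Summing (X+Y)·P(x,y) over outcomes with X > Y gives 2/3.
E[X + Y | X > Y] = (2/3) / (1/6) = 4.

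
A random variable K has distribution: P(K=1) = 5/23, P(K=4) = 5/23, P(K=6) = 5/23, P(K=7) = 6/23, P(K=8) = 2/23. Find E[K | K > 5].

88/13

P(K > 5) = 13/23.
Σ over the event: 6·5/23 + 7·6/23 + 8·2/23 = 88/23.
E[K | K > 5] = (88/23) / (13/23) = 88/13.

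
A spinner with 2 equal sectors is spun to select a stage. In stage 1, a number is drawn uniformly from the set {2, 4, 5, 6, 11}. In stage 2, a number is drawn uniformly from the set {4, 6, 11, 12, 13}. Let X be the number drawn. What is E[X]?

E[X | stage 1] = (2+4+5+6+11)/5 = 28/5.
E[X | stage 2] = (4+6+11+12+13)/5 = 46/5.
E[X] = (1/2)·(28/5) + (1/2)·(46/5) = 37/5.

37/5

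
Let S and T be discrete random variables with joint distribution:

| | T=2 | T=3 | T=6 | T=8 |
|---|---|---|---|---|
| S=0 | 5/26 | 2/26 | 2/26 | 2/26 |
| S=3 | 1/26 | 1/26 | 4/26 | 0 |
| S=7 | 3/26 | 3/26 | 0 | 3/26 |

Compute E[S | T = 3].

4

P(T = 3) = 3/13.
Σ S·P over the event = 0·(2/26) + 3·(1/26) + 7·(3/26) = 12/13.
E[S | T = 3] = (12/13) / (3/13) = 4.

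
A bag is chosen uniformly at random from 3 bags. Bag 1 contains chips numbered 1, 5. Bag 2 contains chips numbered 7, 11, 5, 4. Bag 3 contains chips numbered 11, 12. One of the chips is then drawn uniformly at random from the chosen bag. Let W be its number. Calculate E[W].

85/12

E[W | bag 1] = (1+5)/2 = 3.
E[W | bag 2] = (7+11+5+4)/4 = 27/4.
E[W | bag 3] = (11+12)/2 = 23/2.
E[W] = (1/3)·(3) + (1/3)·(27/4) + (1/3)·(23/2) = 85/12.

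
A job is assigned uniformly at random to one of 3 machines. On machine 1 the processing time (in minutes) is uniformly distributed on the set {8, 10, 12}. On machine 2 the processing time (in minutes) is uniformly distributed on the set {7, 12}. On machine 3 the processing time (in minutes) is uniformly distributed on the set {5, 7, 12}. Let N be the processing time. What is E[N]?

55/6

E[N | machine 1] = (8+10+12)/3 = 10.
E[N | machine 2] = (7+12)/2 = 19/2.
E[N | machine 3] = (5+7+12)/3 = 8.
E[N] = (1/3)·(10) + (1/3)·(19/2) + (1/3)·(8) = 55/6.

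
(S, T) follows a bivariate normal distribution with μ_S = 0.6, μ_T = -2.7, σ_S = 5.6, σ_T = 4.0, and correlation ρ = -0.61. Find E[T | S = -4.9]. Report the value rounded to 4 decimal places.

E[T | S=x] = μ_T + ρ(σ_T/σ_S)(x − μ_S) for jointly normal variables.
E[T | S=-4.9] = -2.7 + (-0.61)·(4.0/5.6)·(-4.9 − (0.6)) = -2.7 + (-0.43571)·(-5.5) = -0.3036.

-0.3036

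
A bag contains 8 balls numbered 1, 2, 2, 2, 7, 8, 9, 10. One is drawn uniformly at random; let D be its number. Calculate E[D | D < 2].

P(D < 2) = 1/8.
Σ over the event: 1·1/8 = 1/8.
E[D | D < 2] = (1/8) / (1/8) = 1.

1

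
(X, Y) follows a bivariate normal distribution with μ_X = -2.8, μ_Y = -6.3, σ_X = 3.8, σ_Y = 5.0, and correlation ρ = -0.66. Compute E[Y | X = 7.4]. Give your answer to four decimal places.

E[Y | X=x] = μ_Y + ρ(σ_Y/σ_X)(x − μ_X) for jointly normal variables.
E[Y | X=7.4] = -6.3 + (-0.66)·(5.0/3.8)·(7.4 − (-2.8)) = -6.3 + (-0.86842)·(10.2) = -15.1579.

-15.1579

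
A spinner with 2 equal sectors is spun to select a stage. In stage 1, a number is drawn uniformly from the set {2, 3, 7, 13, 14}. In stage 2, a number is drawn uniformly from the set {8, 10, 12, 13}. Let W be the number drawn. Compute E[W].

E[W | stage 1] = (2+3+7+13+14)/5 = 39/5.
E[W | stage 2] = (8+10+12+13)/4 = 43/4.
By the law of total expectation,
E[W] = (1/2)·(39/5) + (1/2)·(43/4) = 371/40.

371/40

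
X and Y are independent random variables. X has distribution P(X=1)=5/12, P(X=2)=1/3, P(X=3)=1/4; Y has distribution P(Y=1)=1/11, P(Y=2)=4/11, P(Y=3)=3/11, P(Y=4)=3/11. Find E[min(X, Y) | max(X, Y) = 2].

7/5

P(max(X, Y) = 2) = 10/33.
Summing min(X,Y)·P(x,y) over outcomes with max(X, Y) = 2 gives 14/33.
E[min(X, Y) | max(X, Y) = 2] = (14/33) / (10/33) = 7/5.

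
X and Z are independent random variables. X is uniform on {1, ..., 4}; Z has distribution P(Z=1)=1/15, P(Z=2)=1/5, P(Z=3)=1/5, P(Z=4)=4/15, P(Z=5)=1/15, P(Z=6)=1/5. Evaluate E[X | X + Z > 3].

144/55

P(X + Z > 3) = 11/12.
Summing X·P(x,y) over outcomes with X + Z > 3 gives 12/5.
E[X | X + Z > 3] = (12/5) / (11/12) = 144/55.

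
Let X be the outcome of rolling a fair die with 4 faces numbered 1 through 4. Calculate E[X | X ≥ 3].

Given X ≥ 3, X is equally likely to be any of {3, 4}.
E[X | X ≥ 3] = (3 + 4) / 2 = 7/2.

7/2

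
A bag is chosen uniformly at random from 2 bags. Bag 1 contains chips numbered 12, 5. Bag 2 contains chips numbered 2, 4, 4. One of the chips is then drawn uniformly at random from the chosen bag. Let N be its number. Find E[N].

E[N | bag 1] = (12+5)/2 = 17/2.
E[N | bag 2] = (2+4+4)/3 = 10/3.
By the law of total expectation,
E[N] = (1/2)·(17/2) + (1/2)·(10/3) = 71/12.

71/12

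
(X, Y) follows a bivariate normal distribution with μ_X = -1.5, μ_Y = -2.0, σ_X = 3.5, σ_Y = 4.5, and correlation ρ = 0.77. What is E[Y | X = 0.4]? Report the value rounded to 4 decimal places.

The regression of Y on X has slope ρ·σ_Y/σ_X and passes through (μ_X, μ_Y).
E[Y | X=0.4] = -2.0 + (0.77)·(4.5/3.5)·(0.4 − (-1.5)) = -2.0 + (0.99)·(1.9) = -0.1190.

-0.1190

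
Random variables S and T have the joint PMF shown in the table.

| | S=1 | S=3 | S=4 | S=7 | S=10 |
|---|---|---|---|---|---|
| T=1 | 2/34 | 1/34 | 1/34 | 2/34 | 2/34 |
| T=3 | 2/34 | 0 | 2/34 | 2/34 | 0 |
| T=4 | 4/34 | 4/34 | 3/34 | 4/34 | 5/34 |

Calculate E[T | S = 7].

P(S = 7) = 4/17.
Σ T·P over the event = 1·(2/34) + 3·(2/34) + 4·(4/34) = 12/17.
E[T | S = 7] = (12/17) / (4/17) = 3.

3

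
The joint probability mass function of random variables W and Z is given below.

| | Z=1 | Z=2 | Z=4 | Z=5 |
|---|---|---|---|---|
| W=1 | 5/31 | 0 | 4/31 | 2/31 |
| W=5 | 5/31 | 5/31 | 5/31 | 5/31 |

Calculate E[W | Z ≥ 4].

P(Z ≥ 4) = 16/31.
Σ W·P over the event = 1·(4/31) + 1·(2/31) + 5·(5/31) + 5·(5/31) = 56/31.
E[W | Z ≥ 4] = (56/31) / (16/31) = 7/2.

7/2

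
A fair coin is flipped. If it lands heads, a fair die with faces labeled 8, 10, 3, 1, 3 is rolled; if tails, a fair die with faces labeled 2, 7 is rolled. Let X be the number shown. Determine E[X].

E[X | heads] = (8+10+3+1+3)/5 = 5.
E[X | tails] = (2+7)/2 = 9/2.
By the law of total expectation,
E[X] = (1/2)·(5) + (1/2)·(9/2) = 19/4.

19/4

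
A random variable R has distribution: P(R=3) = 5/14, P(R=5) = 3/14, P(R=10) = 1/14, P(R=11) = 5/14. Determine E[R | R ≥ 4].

P(R ≥ 4) = 9/14.
Σ over the event: 5·3/14 + 10·1/14 + 11·5/14 = 40/7.
E[R | R ≥ 4] = (40/7) / (9/14) = 80/9.

80/9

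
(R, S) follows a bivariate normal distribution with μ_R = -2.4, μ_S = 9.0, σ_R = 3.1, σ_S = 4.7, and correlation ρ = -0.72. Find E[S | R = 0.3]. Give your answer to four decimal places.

6.0526

The regression of S on R has slope ρ·σ_S/σ_R and passes through (μ_R, μ_S).
E[S | R=0.3] = 9.0 + (-0.72)·(4.7/3.1)·(0.3 − (-2.4)) = 9.0 + (-1.091613)·(2.7) = 6.0526.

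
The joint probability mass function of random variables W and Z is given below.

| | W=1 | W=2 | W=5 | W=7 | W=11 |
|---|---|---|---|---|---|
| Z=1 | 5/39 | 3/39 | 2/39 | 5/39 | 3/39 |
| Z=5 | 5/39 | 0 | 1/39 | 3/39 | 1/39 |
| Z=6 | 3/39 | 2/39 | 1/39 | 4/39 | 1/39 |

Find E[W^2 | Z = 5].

149/5

P(Z = 5) = 10/39.
Σ W^2·P over the event = 1·(5/39) + 25·(1/39) + 49·(3/39) + 121·(1/39) = 298/39.
E[W^2 | Z = 5] = (298/39) / (10/39) = 149/5.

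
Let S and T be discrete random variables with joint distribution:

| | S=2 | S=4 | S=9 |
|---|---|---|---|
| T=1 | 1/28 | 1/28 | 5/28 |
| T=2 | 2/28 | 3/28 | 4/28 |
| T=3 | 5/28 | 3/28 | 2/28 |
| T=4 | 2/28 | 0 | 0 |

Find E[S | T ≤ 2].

103/16

P(T ≤ 2) = 4/7.
Σ S·P over the event = 2·(1/28) + 2·(2/28) + 4·(1/28) + 4·(3/28) + 9·(5/28) + 9·(4/28) = 103/28.
E[S | T ≤ 2] = (103/28) / (4/7) = 103/16.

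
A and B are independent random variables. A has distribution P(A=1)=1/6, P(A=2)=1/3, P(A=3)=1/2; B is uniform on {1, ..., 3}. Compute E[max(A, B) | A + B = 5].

P(A + B = 5) = 5/18.
Summing max(A,B)·P(x,y) over outcomes with A + B = 5 gives 5/6.
E[max(A, B) | A + B = 5] = (5/6) / (5/18) = 3.

3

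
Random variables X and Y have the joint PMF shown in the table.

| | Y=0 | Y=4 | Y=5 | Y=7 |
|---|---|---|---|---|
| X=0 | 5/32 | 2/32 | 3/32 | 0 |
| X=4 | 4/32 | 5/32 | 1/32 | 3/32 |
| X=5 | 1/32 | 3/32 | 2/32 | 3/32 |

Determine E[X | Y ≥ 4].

P(Y ≥ 4) = 11/16.
Σ X·P over the event = 0·(2/32) + 0·(3/32) + 4·(5/32) + 4·(1/32) + 4·(3/32) + 5·(3/32) + 5·(2/32) + 5·(3/32) = 19/8.
E[X | Y ≥ 4] = (19/8) / (11/16) = 38/11.

38/11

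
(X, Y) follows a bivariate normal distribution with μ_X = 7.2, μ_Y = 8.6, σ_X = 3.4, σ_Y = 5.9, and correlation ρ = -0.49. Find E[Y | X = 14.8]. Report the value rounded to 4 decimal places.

E[Y | X=x] = μ_Y + ρ(σ_Y/σ_X)(x − μ_X) for jointly normal variables.
E[Y | X=14.8] = 8.6 + (-0.49)·(5.9/3.4)·(14.8 − (7.2)) = 8.6 + (-0.85029)·(7.6) = 2.1378.

2.1378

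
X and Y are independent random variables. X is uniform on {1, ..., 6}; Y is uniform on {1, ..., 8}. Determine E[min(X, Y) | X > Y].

P(X > Y) = 5/16.
Summing min(X,Y)·P(x,y) over outcomes with X > Y gives 35/48.
E[min(X, Y) | X > Y] = (35/48) / (5/16) = 7/3.

7/3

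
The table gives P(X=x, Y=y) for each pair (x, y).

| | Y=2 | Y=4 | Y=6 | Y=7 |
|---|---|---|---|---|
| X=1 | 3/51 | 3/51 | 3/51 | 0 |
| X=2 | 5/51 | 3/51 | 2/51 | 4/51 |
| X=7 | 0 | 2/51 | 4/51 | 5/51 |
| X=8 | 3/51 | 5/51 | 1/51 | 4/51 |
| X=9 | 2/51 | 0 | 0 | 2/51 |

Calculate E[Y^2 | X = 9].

P(X = 9) = 4/51.
Σ Y^2·P over the event = 4·(2/51) + 49·(2/51) = 106/51.
E[Y^2 | X = 9] = (106/51) / (4/51) = 53/2.

53/2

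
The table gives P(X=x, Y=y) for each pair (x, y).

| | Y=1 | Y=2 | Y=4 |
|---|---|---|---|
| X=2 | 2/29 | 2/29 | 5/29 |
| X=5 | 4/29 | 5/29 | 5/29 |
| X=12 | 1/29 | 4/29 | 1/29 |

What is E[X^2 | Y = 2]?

P(Y = 2) = 11/29.
Summing X^2·P(X=x,Y=y) over the conditioning event gives 709/29.
E[X^2 | Y = 2] = (709/29) / (11/29) = 709/11.

709/11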